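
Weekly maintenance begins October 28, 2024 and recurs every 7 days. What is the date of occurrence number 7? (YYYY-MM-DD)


First occurrence: 2024-10-28 (occurrence 1)
Each occurrence is 7 days after the previous.
Occurrence 7 is 6 weeks after the first.
6 weeks = 42 days
2024-10-28 + 42 days = 2024-12-09

2024-12-09


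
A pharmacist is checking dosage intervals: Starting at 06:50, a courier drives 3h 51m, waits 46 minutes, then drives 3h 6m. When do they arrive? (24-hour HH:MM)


Depart: 06:50
Leg 1: +231 min -> 10:41
Layover: +46 min -> 11:27
Leg 2: +186 min -> 14:33
Total travel: 463 minutes = 7h 43m
Arrival: 14:33

14:33


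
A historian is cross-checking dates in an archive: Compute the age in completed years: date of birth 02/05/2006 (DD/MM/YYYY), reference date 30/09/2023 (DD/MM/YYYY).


Birth: 2006-05-02
Reference: 2023-09-30
Year difference: 2023 - 2006 = 17
Has birthday (05-02) occurred by 09-30? Yes
Age in full years: 17

17


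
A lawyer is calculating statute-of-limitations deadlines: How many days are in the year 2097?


Year: 2097
Check leap year rules:
Divisible by 4? No
2097 is not a leap year
Days: 365

365


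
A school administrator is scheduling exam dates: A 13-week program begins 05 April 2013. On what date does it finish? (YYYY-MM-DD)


Start: 2013-04-05
Weeks to add: 13
Convert to days: 13 x 7 = 91 days
Add 91 days to 2013-04-05
Result: 2013-07-05

2013-07-05


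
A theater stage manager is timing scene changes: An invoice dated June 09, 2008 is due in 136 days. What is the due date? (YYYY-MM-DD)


Start: 2008-06-09
Adding 136 days
Days remaining in June: 21
After June: 115 days still to add
July 2008: 31 days, 84 remaining
August 2008: 31 days, 53 remaining
September 2008: 30 days, 23 remaining
October 2008 has 31 days, need 23
Result: 2008-10-23

2008-10-23


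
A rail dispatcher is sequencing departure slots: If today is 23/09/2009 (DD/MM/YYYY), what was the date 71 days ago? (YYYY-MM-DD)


Start: 2009-09-23
Subtracting 71 days
Days already passed in September: 23
After going back through September: 48 more days to subtract
August 2009: 31 days, 17 remaining
July 2009 has 31 days, need 17
Result: 2009-07-14

2009-07-14


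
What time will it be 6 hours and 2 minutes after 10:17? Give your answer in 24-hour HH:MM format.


Start time: 10:17
Adding: 6 hours 2 minutes
Minutes: 17 + 2 = 19
Hours: 10 + 6 + 0 = 16
Result: 16:19

16:19


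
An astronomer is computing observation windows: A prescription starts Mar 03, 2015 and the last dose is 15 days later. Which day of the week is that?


Start: 2015-03-03 (Tuesday)
Step 1 - find target date: add 15 days
  2015-03-03 + 15 days = 2015-03-18
Step 2 - day of week:
  15 mod 7 = 1
  Tuesday + 1 days -> Wednesday
Result: Wednesday (2015-03-18)

Wednesday


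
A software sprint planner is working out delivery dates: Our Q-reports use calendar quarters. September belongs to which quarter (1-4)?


Month: September (month 9)
Q1: January-March (months 1-3)
Q2: April-June (months 4-6)
Q3: July-September (months 7-9)
Q4: October-December (months 10-12)
Month 9 falls in Q3

3


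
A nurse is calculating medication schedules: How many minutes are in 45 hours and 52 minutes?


Hours: 45
Minutes: 52
Convert hours to minutes: 45 x 60 = 2700
Add remaining minutes: 2700 + 52 = 2752

2752


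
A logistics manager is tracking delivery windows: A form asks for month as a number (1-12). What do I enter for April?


Calendar month order:
3. March
4. April <--
5. May
April is month number 4

4


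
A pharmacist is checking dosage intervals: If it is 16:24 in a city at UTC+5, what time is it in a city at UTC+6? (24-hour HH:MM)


Local time: 16:24 at UTC+5 (offset 5h)
Target zone: UTC+6 (offset 6h)
Difference: 6 - (5) = 1 hours
Calculation: 16 + (1) = 17
Result: 17:24

17:24


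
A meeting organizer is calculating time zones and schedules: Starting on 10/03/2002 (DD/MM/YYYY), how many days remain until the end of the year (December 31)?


Start: March 10, 2002
End: December 31, 2002
Days left in March: 21
April: 30
May: 31
June: 30
July: 31
... plus remaining months
Sum of remaining months: 275
Total: 21 + 275 = 296

296


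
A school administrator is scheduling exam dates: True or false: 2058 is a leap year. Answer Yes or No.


Year: 2058
Divisible by 4? 2058 / 4 = 514.5 -> No
Not divisible by 4, so NOT a leap year

No


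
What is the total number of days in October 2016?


Month: October
Year: 2016
October is a 31-day month
Total: 31 days

31


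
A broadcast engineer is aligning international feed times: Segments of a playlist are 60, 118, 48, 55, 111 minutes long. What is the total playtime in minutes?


Durations: 60, 118, 48, 55, 111
Running sum: 60
+ 118 = 178
+ 48 = 226
+ 55 = 281
+ 111 = 392
Total duration: 392 minutes
That is 6 hours and 32 minutes

392


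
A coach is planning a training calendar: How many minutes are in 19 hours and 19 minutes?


Hours: 19
Extra minutes: 19
Minutes per hour: 60
Hours to minutes: 19 x 60 = 1140
Total: 1140 + 19 = 1159

1159


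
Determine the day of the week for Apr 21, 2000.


Date: 2000-04-21
January 1, 2000 is a Saturday
Day of year: 112
Offset from Jan 1: 111 days
111 mod 7 = 6
Result: Friday

Friday


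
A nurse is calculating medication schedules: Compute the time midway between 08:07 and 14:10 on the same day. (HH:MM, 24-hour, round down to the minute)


Start time: 08:07 = 487 minutes from midnight
End time: 14:10 = 850 minutes from midnight
Sum: 487 + 850 = 1337
Midpoint: 1337 / 2 = 668 minutes
Convert: 668 / 60 = 11 hours, 8 minutes
Result: 11:08

11:08


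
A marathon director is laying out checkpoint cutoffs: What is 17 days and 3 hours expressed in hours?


Days: 17
Extra hours: 3
Hours per day: 24
Days to hours: 17 x 24 = 408
Total: 408 + 3 = 411

411


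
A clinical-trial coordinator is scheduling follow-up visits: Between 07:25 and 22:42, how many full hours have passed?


Start: 07:25
End: 22:42
Hour difference: 22 - 7 = 15 hours
Minute difference: 42 - 25 = 17 minutes
Total minutes: 917
Complete hours: 917 / 60 = 15 (remainder 17)

15


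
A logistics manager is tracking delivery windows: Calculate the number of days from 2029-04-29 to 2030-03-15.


Start date: 2029-04-29
End date: 2030-03-15
Apr 2029: +2 days
May 2029: +31 days
Jun 2029: +30 days
... (9 more months)
Total: 320 days

320


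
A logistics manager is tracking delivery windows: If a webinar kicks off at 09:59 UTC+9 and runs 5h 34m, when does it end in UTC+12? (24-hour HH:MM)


Start: 09:59 in UTC+9
Step 1 - add duration:
  minutes: 59 + 34 = 93 (carry 1h)
  hours: 9 + 5 + 1 = 15
  end in UTC+9: 15:33
Step 2 - convert UTC+9 -> UTC+12:
  offset difference: 12 - (9) = 3 hours
  15 + (3) = 18 -> mod 24 = 18
Result: 18:33 in UTC+12

18:33


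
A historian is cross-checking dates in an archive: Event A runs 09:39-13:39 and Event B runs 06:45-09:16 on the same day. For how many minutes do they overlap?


Interval A: [579, 819] minutes from midnight
Interval B: [405, 556] minutes from midnight
Overlap start = max(579, 405) = 579
Overlap end = min(819, 556) = 556
End <= start, so the intervals do not overlap: 0 minutes

0


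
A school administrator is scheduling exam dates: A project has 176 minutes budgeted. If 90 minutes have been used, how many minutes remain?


Total budget: 176 minutes
Time used: 90 minutes
Remaining: 176 - 90 = 86 minutes
Percent used: 51.1%
Percent remaining: 48.9%

86


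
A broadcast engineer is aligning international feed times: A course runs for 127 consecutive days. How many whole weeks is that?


Total days: 127
Days per week: 7
Division: 127 / 7 = 18 remainder 1
Complete weeks: 18
Remaining days: 1

18


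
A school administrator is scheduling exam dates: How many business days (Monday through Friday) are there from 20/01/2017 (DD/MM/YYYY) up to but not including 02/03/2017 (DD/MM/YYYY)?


Start: 2017-01-20 (Friday)
End (exclusive): 2017-03-02 (Thursday)
Total calendar days: 41
Full weeks: 41 // 7 = 5 -> 25 weekdays
Remaining 6 days starting on Friday:
  Fri(w), Sat(-), Sun(-), Mon(w), Tue(w), Wed(w) -> 4 weekdays
Total business days: 25 + 4 = 29

29


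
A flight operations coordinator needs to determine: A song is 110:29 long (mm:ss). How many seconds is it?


Minutes: 110
Extra seconds: 29
Seconds per minute: 60
Minutes to seconds: 110 x 60 = 6600
Total: 6600 + 29 = 6629

6629


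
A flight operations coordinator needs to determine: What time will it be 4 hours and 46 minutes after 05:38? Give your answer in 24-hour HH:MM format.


Start time: 05:38
Adding: 4 hours 46 minutes
Minutes: 38 + 46 = 84
Minute overflow: 84 >= 60, so carry 1 hour, minutes = 24
Hours: 5 + 4 + 1 = 10
Result: 10:24

10:24


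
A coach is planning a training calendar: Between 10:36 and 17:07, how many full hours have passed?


Start: 10:36
End: 17:07
Hour difference: 17 - 10 = 7 hours
Minute difference: 7 - 36 = -29 minutes
Total minutes: 391
Complete hours: 391 / 60 = 6 (remainder 31)

6


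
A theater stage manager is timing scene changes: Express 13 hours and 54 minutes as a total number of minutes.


Hours: 13
Extra minutes: 54
Minutes per hour: 60
Hours to minutes: 13 x 60 = 780
Total: 780 + 54 = 834

834


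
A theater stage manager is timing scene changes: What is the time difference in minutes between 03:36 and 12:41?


Start time: 03:36 = 216 minutes from midnight
End time: 12:41 = 761 minutes from midnight
Difference: 761 - 216 = 545 minutes
That is 9 hours and 5 minutes

545


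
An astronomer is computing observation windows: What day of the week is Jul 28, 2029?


Date: 2029-07-28
January 1, 2029 is a Monday
Day of year: 209
Offset from Jan 1: 208 days
208 mod 7 = 5
Result: Saturday

Saturday


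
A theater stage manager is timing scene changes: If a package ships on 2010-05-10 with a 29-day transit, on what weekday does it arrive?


Start: 2010-05-10 (Monday)
Step 1 - find target date: add 29 days
  2010-05-10 + 29 days = 2010-06-08
Step 2 - day of week:
  29 mod 7 = 1
  Monday + 1 days -> Tuesday
Result: Tuesday (2010-06-08)

Tuesday


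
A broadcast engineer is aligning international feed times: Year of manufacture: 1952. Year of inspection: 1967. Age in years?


Birth year: 1952
Current year: 1967
Age = current year - birth year
Age = 1967 - 1952 = 15

15


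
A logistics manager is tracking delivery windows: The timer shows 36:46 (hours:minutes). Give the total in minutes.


Hours: 36
Minutes: 46
Convert hours to minutes: 36 x 60 = 2160
Add remaining minutes: 2160 + 46 = 2206

2206


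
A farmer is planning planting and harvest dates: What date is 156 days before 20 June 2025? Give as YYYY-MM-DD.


Start: 2025-06-20
Subtracting 156 days
Days already passed in June: 20
After going back through June: 136 more days to subtract
May 2025: 31 days, 105 remaining
April 2025: 30 days, 75 remaining
March 2025: 31 days, 44 remaining
February 2025: 28 days, 16 remaining
Result: 2025-01-15

2025-01-15


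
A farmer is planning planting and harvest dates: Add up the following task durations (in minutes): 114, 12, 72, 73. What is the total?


Durations: 114, 12, 72, 73
Running sum: 114
+ 12 = 126
+ 72 = 198
+ 73 = 271
Total duration: 271 minutes
That is 4 hours and 31 minutes

271


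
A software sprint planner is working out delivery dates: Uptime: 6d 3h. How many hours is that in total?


Days: 6
Extra hours: 3
Hours per day: 24
Days to hours: 6 x 24 = 144
Total: 144 + 3 = 147

147


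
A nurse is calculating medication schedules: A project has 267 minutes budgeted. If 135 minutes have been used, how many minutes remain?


Total budget: 267 minutes
Time used: 135 minutes
Remaining: 267 - 135 = 132 minutes
Percent used: 50.6%
Percent remaining: 49.4%

132


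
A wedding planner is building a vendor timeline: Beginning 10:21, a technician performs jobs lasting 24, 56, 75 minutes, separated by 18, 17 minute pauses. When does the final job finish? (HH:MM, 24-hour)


Start: 10:21 = 621 min from midnight
  after task 1 (24 min): 10:45
  after break (18 min): 11:03
  after task 2 (56 min): 11:59
  after break (17 min): 12:16
  after task 3 (75 min): 13:31
Total elapsed: 190 minutes
End time: 13:31

13:31


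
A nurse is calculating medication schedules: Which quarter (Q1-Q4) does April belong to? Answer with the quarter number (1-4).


Month: April (month 4)
Q1: January-March (months 1-3)
Q2: April-June (months 4-6)
Q3: July-September (months 7-9)
Q4: October-December (months 10-12)
Month 4 falls in Q2

2


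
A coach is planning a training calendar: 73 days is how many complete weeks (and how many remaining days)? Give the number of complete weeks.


Total days: 73
Days per week: 7
Division: 73 / 7 = 10 remainder 3
Complete weeks: 10
Remaining days: 3

10


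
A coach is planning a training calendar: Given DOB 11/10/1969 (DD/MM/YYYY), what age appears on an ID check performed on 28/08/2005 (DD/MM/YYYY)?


Birth: 1969-10-11
Reference: 2005-08-28
Year difference: 2005 - 1969 = 36
Has birthday (10-11) occurred by 08-28? No
Birthday not yet reached this year -> subtract 1
Age in full years: 35

35


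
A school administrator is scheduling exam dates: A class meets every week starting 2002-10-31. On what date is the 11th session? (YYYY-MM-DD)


First occurrence: 2002-10-31 (occurrence 1)
Each occurrence is 7 days after the previous.
Occurrence 11 is 10 weeks after the first.
10 weeks = 70 days
2002-10-31 + 70 days = 2003-01-09

2003-01-09


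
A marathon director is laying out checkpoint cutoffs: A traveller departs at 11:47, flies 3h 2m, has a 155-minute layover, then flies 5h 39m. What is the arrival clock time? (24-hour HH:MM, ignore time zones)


Depart: 11:47
Leg 1: +182 min -> 14:49
Layover: +155 min -> 17:24
Leg 2: +339 min -> 23:03
Total travel: 676 minutes = 11h 16m
Arrival: 23:03

23:03


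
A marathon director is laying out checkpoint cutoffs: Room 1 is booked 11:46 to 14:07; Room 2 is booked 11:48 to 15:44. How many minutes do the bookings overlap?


Interval A: [706, 847] minutes from midnight
Interval B: [708, 944] minutes from midnight
Overlap start = max(706, 708) = 708
Overlap end = min(847, 944) = 847
Overlap = 847 - 708 = 139 minutes

139


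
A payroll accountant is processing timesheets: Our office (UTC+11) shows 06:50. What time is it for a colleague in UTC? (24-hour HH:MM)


Local time: 06:50 at UTC+11 (offset 11h)
Target zone: UTC (offset 0h)
Difference: 0 - (11) = -11 hours
Calculation: 6 + (-11) = -5
Wraparound: (-5) mod 24 = 19
Result: 19:50

19:50


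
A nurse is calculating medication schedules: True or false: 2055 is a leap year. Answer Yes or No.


Year: 2055
Divisible by 4? 2055 / 4 = 513.75 -> No
Not divisible by 4, so NOT a leap year

No


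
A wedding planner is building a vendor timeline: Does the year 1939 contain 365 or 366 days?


Year: 1939
Check leap year rules:
Divisible by 4? No
1939 is not a leap year
Days: 365

365


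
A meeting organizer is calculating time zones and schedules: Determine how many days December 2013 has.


Month: December
Year: 2013
December is a 31-day month
Total: 31 days

31


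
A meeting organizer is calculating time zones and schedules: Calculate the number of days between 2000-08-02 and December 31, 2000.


Start: August 02, 2000
End: December 31, 2000
Days left in August: 29
September: 30
October: 31
November: 30
December: 31
Sum of remaining months: 122
Total: 29 + 122 = 151

151


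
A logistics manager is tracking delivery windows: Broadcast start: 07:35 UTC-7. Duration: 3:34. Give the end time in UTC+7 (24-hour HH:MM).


Start: 07:35 in UTC-7
Step 1 - add duration:
  minutes: 35 + 34 = 69 (carry 1h)
  hours: 7 + 3 + 1 = 11
  end in UTC-7: 11:09
Step 2 - convert UTC-7 -> UTC+7:
  offset difference: 7 - (-7) = 14 hours
  11 + (14) = 25 -> mod 24 = 1
Result: 01:09 in UTC+7

01:09


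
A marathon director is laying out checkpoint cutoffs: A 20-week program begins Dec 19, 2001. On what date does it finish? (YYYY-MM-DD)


Start: 2001-12-19
Weeks to add: 20
Convert to days: 20 x 7 = 140 days
Add 140 days to 2001-12-19
Result: 2002-05-08

2002-05-08


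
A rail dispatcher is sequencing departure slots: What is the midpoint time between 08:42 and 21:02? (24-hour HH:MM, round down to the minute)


Start time: 08:42 = 522 minutes from midnight
End time: 21:02 = 1262 minutes from midnight
Sum: 522 + 1262 = 1784
Midpoint: 1784 / 2 = 892 minutes
Convert: 892 / 60 = 14 hours, 52 minutes
Result: 14:52

14:52


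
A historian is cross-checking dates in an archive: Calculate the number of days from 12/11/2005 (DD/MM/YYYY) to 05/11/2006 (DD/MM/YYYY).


Start date: 2005-11-12
End date: 2006-11-05
Nov 2005: +19 days
Dec 2005: +31 days
Jan 2006: +31 days
... (10 more months)
Total: 358 days

358


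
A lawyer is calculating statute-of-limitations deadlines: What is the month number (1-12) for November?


Calendar month order:
10. October
11. November <--
12. December
November is month number 11

11


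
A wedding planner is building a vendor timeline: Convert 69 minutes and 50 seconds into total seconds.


Minutes: 69
Seconds: 50
Convert minutes to seconds: 69 x 60 = 4140
Add remaining seconds: 4140 + 50 = 4190

4190


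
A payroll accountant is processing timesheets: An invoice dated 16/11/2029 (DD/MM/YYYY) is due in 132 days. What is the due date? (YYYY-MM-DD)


Start: 2029-11-16
Adding 132 days
Days remaining in November: 14
After November: 118 days still to add
December 2029: 31 days, 87 remaining
January 2030: 31 days, 56 remaining
February 2030: 28 days, 28 remaining
March 2030 has 31 days, need 28
Result: 2030-03-28

2030-03-28


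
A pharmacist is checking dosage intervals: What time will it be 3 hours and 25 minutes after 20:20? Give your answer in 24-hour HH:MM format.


Start time: 20:20
Adding: 3 hours 25 minutes
Minutes: 20 + 25 = 45
Hours: 20 + 3 + 0 = 23
Result: 23:45

23:45


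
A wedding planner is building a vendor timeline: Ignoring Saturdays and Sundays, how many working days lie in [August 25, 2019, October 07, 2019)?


Start: 2019-08-25 (Sunday)
End (exclusive): 2019-10-07 (Monday)
Total calendar days: 43
Full weeks: 43 // 7 = 6 -> 30 weekdays
Remaining 1 days starting on Sunday:
  Sun(-) -> 0 weekdays
Total business days: 30 + 0 = 30

30


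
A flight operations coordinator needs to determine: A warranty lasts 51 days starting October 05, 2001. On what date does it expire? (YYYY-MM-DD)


Start: 2001-10-05
Adding 51 days
Days remaining in October: 26
After October: 25 days still to add
November 2001 has 30 days, need 25
Result: 2001-11-25

2001-11-25


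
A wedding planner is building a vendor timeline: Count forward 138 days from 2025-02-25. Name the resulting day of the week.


Start: 2025-02-25 (Tuesday)
Step 1 - find target date: add 138 days
  2025-02-25 + 138 days = 2025-07-13
Step 2 - day of week:
  138 mod 7 = 5
  Tuesday + 5 days -> Sunday
Result: Sunday (2025-07-13)

Sunday


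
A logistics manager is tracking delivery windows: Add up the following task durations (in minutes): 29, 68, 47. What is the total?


Durations: 29, 68, 47
Running sum: 29
+ 68 = 97
+ 47 = 144
Total duration: 144 minutes
That is 2 hours and 24 minutes

144


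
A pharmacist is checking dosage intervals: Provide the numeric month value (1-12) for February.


Calendar month order:
1. January
2. February <--
3. March
February is month number 2

2


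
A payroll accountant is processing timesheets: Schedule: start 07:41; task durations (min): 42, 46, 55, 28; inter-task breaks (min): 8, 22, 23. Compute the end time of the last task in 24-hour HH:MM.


Start: 07:41 = 461 min from midnight
  after task 1 (42 min): 08:23
  after break (8 min): 08:31
  after task 2 (46 min): 09:17
  after break (22 min): 09:39
  after task 3 (55 min): 10:34
  after break (23 min): 10:57
  after task 4 (28 min): 11:25
Total elapsed: 224 minutes
End time: 11:25

11:25


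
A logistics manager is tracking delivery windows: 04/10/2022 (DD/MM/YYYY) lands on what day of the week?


Date: 2022-10-04
January 1, 2022 is a Saturday
Day of year: 277
Offset from Jan 1: 276 days
276 mod 7 = 3
Result: Tuesday

Tuesday


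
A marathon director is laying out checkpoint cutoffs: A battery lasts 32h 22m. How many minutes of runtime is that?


Hours: 32
Extra minutes: 22
Minutes per hour: 60
Hours to minutes: 32 x 60 = 1920
Total: 1920 + 22 = 1942

1942


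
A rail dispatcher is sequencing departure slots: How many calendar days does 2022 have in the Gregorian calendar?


Year: 2022
Check leap year rules:
Divisible by 4? No
2022 is not a leap year
Days: 365

365


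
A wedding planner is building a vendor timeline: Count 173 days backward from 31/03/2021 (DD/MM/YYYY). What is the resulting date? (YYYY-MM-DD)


Start: 2021-03-31
Subtracting 173 days
Days already passed in March: 31
After going back through March: 142 more days to subtract
February 2021: 28 days, 114 remaining
January 2021: 31 days, 83 remaining
December 2020: 31 days, 52 remaining
November 2020: 30 days, 22 remaining
Result: 2020-10-09

2020-10-09


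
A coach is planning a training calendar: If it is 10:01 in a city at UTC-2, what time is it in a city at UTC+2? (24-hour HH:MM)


Local time: 10:01 at UTC-2 (offset -2h)
Target zone: UTC+2 (offset 2h)
Difference: 2 - (-2) = 4 hours
Calculation: 10 + (4) = 14
Result: 14:01

14:01


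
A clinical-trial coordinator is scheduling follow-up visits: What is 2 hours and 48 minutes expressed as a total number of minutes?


Hours: 2
Minutes: 48
Convert hours to minutes: 2 x 60 = 120
Add remaining minutes: 120 + 48 = 168

168


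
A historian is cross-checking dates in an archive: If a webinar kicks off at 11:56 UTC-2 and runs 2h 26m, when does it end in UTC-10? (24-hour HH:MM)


Start: 11:56 in UTC-2
Step 1 - add duration:
  minutes: 56 + 26 = 82 (carry 1h)
  hours: 11 + 2 + 1 = 14
  end in UTC-2: 14:22
Step 2 - convert UTC-2 -> UTC-10:
  offset difference: -10 - (-2) = -8 hours
  14 + (-8) = 6 -> mod 24 = 6
Result: 06:22 in UTC-10

06:22


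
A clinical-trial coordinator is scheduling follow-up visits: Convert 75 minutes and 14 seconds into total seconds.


Minutes: 75
Seconds: 14
Convert minutes to seconds: 75 x 60 = 4500
Add remaining seconds: 4500 + 14 = 4514

4514


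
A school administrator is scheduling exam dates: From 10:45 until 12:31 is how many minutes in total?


Start time: 10:45 = 645 minutes from midnight
End time: 12:31 = 751 minutes from midnight
Difference: 751 - 645 = 106 minutes
That is 1 hours and 46 minutes

106


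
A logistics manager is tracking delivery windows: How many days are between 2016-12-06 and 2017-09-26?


Start date: 2016-12-06
End date: 2017-09-26
Dec 2016: +26 days
Jan 2017: +31 days
Feb 2017: +28 days
... (7 more months)
Total: 294 days

294


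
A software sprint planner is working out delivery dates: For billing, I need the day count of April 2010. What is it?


Month: April
Year: 2010
April is a 30-day month
Total: 30 days

30


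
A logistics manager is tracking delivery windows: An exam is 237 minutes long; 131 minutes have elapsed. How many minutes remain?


Total budget: 237 minutes
Time used: 131 minutes
Remaining: 237 - 131 = 106 minutes
Percent used: 55.3%
Percent remaining: 44.7%

106


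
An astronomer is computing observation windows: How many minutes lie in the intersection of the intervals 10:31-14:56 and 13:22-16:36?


Interval A: [631, 896] minutes from midnight
Interval B: [802, 996] minutes from midnight
Overlap start = max(631, 802) = 802
Overlap end = min(896, 996) = 896
Overlap = 896 - 802 = 94 minutes

94


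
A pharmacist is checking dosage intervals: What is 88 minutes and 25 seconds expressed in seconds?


Minutes: 88
Extra seconds: 25
Seconds per minute: 60
Minutes to seconds: 88 x 60 = 5280
Total: 5280 + 25 = 5305

5305


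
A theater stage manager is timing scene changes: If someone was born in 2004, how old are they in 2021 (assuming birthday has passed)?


Birth year: 2004
Current year: 2021
Age = current year - birth year
Age = 2021 - 2004 = 17

17


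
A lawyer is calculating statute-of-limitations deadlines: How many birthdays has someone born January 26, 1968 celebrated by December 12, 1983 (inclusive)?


Birth: 1968-01-26
Reference: 1983-12-12
Year difference: 1983 - 1968 = 15
Has birthday (01-26) occurred by 12-12? Yes
Age in full years: 15

15


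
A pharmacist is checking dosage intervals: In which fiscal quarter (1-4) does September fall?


Month: September (month 9)
Q1: January-March (months 1-3)
Q2: April-June (months 4-6)
Q3: July-September (months 7-9)
Q4: October-December (months 10-12)
Month 9 falls in Q3

3


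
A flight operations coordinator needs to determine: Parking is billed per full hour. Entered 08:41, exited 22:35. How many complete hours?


Start: 08:41
End: 22:35
Hour difference: 22 - 8 = 14 hours
Minute difference: 35 - 41 = -6 minutes
Total minutes: 834
Complete hours: 834 / 60 = 13 (remainder 54)

13


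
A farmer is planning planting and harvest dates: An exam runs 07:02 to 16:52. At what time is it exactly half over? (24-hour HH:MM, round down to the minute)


Start time: 07:02 = 422 minutes from midnight
End time: 16:52 = 1012 minutes from midnight
Sum: 422 + 1012 = 1434
Midpoint: 1434 / 2 = 717 minutes
Convert: 717 / 60 = 11 hours, 57 minutes
Result: 11:57

11:57


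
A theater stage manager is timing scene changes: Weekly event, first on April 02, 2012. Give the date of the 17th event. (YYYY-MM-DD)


First occurrence: 2012-04-02 (occurrence 1)
Each occurrence is 7 days after the previous.
Occurrence 17 is 16 weeks after the first.
16 weeks = 112 days
2012-04-02 + 112 days = 2012-07-23

2012-07-23


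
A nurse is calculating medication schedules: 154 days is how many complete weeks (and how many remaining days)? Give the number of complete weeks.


Total days: 154
Days per week: 7
Division: 154 / 7 = 22 remainder 0
Complete weeks: 22
Remaining days: 0

22


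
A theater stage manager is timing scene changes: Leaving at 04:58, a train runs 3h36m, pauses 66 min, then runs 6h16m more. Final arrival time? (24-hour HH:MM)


Depart: 04:58
Leg 1: +216 min -> 08:34
Layover: +66 min -> 09:40
Leg 2: +376 min -> 15:56
Total travel: 658 minutes = 10h 58m
Arrival: 15:56

15:56


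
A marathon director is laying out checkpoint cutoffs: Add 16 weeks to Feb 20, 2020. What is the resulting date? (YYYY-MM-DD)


Start: 2020-02-20
Weeks to add: 16
Convert to days: 16 x 7 = 112 days
Add 112 days to 2020-02-20
Result: 2020-06-11

2020-06-11


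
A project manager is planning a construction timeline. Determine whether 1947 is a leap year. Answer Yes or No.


Year: 1947
Divisible by 4? 1947 / 4 = 486.75 -> No
Not divisible by 4, so NOT a leap year

No


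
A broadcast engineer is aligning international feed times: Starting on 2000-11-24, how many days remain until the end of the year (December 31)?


Start: November 24, 2000
End: December 31, 2000
Days left in November: 6
December: 31
Sum of remaining months: 31
Total: 6 + 31 = 37

37


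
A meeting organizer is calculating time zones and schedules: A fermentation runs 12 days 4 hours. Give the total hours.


Days: 12
Extra hours: 4
Hours per day: 24
Days to hours: 12 x 24 = 288
Total: 288 + 4 = 292

292


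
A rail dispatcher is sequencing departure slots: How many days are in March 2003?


Month: March
Year: 2003
March is a 31-day month
Total: 31 days

31


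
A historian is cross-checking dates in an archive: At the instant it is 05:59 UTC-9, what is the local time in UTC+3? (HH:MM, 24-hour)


Local time: 05:59 at UTC-9 (offset -9h)
Target zone: UTC+3 (offset 3h)
Difference: 3 - (-9) = 12 hours
Calculation: 5 + (12) = 17
Result: 17:59

17:59


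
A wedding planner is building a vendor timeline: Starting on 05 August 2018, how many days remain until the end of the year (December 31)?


Start: August 05, 2018
End: December 31, 2018
Days left in August: 26
September: 30
October: 31
November: 30
December: 31
Sum of remaining months: 122
Total: 26 + 122 = 148

148


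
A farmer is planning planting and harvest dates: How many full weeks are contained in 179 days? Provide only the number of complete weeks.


Total days: 179
Days per week: 7
Division: 179 / 7 = 25 remainder 4
Complete weeks: 25
Remaining days: 4

25


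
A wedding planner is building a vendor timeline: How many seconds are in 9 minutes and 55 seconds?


Minutes: 9
Seconds: 55
Convert minutes to seconds: 9 x 60 = 540
Add remaining seconds: 540 + 55 = 595

595


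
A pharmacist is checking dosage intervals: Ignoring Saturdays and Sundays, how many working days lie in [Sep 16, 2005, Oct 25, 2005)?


Start: 2005-09-16 (Friday)
End (exclusive): 2005-10-25 (Tuesday)
Total calendar days: 39
Full weeks: 39 // 7 = 5 -> 25 weekdays
Remaining 4 days starting on Friday:
  Fri(w), Sat(-), Sun(-), Mon(w) -> 2 weekdays
Total business days: 25 + 2 = 27

27


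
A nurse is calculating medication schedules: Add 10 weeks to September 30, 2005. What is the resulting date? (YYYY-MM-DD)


Start: 2005-09-30
Weeks to add: 10
Convert to days: 10 x 7 = 70 days
Add 70 days to 2005-09-30
Result: 2005-12-09

2005-12-09


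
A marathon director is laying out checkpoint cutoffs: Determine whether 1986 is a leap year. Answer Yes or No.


Year: 1986
Divisible by 4? 1986 / 4 = 496.5 -> No
Not divisible by 4, so NOT a leap year

No


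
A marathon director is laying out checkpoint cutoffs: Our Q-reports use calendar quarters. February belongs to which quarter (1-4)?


Month: February (month 2)
Q1: January-March (months 1-3)
Q2: April-June (months 4-6)
Q3: July-September (months 7-9)
Q4: October-December (months 10-12)
Month 2 falls in Q1

1


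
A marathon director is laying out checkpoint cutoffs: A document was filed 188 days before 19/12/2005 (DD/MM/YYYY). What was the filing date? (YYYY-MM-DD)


Start: 2005-12-19
Subtracting 188 days
Days already passed in December: 19
After going back through December: 169 more days to subtract
November 2005: 30 days, 139 remaining
October 2005: 31 days, 108 remaining
September 2005: 30 days, 78 remaining
August 2005: 31 days, 47 remaining
Result: 2005-06-14

2005-06-14


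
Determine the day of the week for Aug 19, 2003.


Date: 2003-08-19
January 1, 2003 is a Wednesday
Day of year: 231
Offset from Jan 1: 230 days
230 mod 7 = 6
Result: Tuesday

Tuesday


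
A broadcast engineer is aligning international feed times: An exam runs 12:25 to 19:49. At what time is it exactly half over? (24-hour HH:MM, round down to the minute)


Start time: 12:25 = 745 minutes from midnight
End time: 19:49 = 1189 minutes from midnight
Sum: 745 + 1189 = 1934
Midpoint: 1934 / 2 = 967 minutes
Convert: 967 / 60 = 16 hours, 7 minutes
Result: 16:07

16:07


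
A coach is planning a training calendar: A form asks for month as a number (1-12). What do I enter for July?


Calendar month order:
6. June
7. July <--
8. August
July is month number 7

7


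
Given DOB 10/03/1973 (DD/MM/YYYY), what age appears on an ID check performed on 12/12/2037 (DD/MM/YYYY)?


Birth: 1973-03-10
Reference: 2037-12-12
Year difference: 2037 - 1973 = 64
Has birthday (03-10) occurred by 12-12? Yes
Age in full years: 64

64


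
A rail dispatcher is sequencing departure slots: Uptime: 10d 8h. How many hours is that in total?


Days: 10
Extra hours: 8
Hours per day: 24
Days to hours: 10 x 24 = 240
Total: 240 + 8 = 248

248


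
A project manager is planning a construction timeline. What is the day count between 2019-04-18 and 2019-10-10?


Start date: 2019-04-18
End date: 2019-10-10
Apr 2019: +13 days
May 2019: +31 days
Jun 2019: +30 days
... (4 more months)
Total: 175 days

175


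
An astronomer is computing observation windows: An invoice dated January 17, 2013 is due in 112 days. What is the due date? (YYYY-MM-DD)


Start: 2013-01-17
Adding 112 days
Days remaining in January: 14
After January: 98 days still to add
February 2013: 28 days, 70 remaining
March 2013: 31 days, 39 remaining
April 2013: 30 days, 9 remaining
May 2013 has 31 days, need 9
Result: 2013-05-09

2013-05-09


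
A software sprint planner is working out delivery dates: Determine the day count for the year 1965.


Year: 1965
Check leap year rules:
Divisible by 4? No
1965 is not a leap year
Days: 365

365


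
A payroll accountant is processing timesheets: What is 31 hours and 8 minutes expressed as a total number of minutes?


Hours: 31
Minutes: 8
Convert hours to minutes: 31 x 60 = 1860
Add remaining minutes: 1860 + 8 = 1868

1868


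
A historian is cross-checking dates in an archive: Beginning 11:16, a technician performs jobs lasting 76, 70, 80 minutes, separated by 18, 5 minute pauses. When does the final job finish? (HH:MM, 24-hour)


Start: 11:16 = 676 min from midnight
  after task 1 (76 min): 12:32
  after break (18 min): 12:50
  after task 2 (70 min): 14:00
  after break (5 min): 14:05
  after task 3 (80 min): 15:25
Total elapsed: 249 minutes
End time: 15:25

15:25


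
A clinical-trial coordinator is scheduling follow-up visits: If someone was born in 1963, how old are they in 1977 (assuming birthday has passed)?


Birth year: 1963
Current year: 1977
Age = current year - birth year
Age = 1977 - 1963 = 14

14


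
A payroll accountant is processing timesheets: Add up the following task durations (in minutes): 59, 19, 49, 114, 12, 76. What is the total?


Durations: 59, 19, 49, 114, 12, 76
Running sum: 59
+ 19 = 78
+ 49 = 127
+ 114 = 241
+ 12 = 253
+ 76 = 329
Total duration: 329 minutes
That is 5 hours and 29 minutes

329


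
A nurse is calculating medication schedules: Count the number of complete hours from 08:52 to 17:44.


Start: 08:52
End: 17:44
Hour difference: 17 - 8 = 9 hours
Minute difference: 44 - 52 = -8 minutes
Total minutes: 532
Complete hours: 532 / 60 = 8 (remainder 52)

8


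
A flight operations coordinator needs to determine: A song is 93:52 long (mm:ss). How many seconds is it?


Minutes: 93
Extra seconds: 52
Seconds per minute: 60
Minutes to seconds: 93 x 60 = 5580
Total: 5580 + 52 = 5632

5632


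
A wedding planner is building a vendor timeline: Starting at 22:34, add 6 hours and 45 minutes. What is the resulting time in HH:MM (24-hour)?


Start time: 22:34
Adding: 6 hours 45 minutes
Minutes: 34 + 45 = 79
Minute overflow: 79 >= 60, so carry 1 hour, minutes = 19
Hours: 22 + 6 + 1 = 29
Hour wraparound: 29 mod 24 = 5
Result: 05:19

05:19


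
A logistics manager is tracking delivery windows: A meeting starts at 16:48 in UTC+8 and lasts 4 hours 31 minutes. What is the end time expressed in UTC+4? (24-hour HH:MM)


Start: 16:48 in UTC+8
Step 1 - add duration:
  minutes: 48 + 31 = 79 (carry 1h)
  hours: 16 + 4 + 1 = 21
  end in UTC+8: 21:19
Step 2 - convert UTC+8 -> UTC+4:
  offset difference: 4 - (8) = -4 hours
  21 + (-4) = 17 -> mod 24 = 17
Result: 17:19 in UTC+4

17:19


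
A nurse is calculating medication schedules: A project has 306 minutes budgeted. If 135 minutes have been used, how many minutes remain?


Total budget: 306 minutes
Time used: 135 minutes
Remaining: 306 - 135 = 171 minutes
Percent used: 44.1%
Percent remaining: 55.9%

171


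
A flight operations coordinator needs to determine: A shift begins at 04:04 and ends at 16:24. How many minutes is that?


Start time: 04:04 = 244 minutes from midnight
End time: 16:24 = 984 minutes from midnight
Difference: 984 - 244 = 740 minutes
That is 12 hours and 20 minutes

740


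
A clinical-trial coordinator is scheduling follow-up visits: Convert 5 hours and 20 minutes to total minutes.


Hours: 5
Extra minutes: 20
Minutes per hour: 60
Hours to minutes: 5 x 60 = 300
Total: 300 + 20 = 320

320


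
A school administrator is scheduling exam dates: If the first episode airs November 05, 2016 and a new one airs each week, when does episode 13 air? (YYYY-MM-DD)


First occurrence: 2016-11-05 (occurrence 1)
Each occurrence is 7 days after the previous.
Occurrence 13 is 12 weeks after the first.
12 weeks = 84 days
2016-11-05 + 84 days = 2017-01-28

2017-01-28


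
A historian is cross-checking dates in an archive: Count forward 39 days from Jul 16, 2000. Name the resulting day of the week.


Start: 2000-07-16 (Sunday)
Step 1 - find target date: add 39 days
  2000-07-16 + 39 days = 2000-08-24
Step 2 - day of week:
  39 mod 7 = 4
  Sunday + 4 days -> Thursday
Result: Thursday (2000-08-24)

Thursday


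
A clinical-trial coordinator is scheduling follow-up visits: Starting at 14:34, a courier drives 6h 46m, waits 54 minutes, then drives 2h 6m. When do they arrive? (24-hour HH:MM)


Depart: 14:34
Leg 1: +406 min -> 21:20
Layover: +54 min -> 22:14
Leg 2: +126 min -> 00:20
Total travel: 586 minutes = 9h 46m
Arrival: 00:20

00:20


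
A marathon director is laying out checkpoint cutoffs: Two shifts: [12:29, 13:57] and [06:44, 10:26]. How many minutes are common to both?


Interval A: [749, 837] minutes from midnight
Interval B: [404, 626] minutes from midnight
Overlap start = max(749, 404) = 749
Overlap end = min(837, 626) = 626
End <= start, so the intervals do not overlap: 0 minutes

0


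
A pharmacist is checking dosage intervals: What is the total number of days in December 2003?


Month: December
Year: 2003
December is a 31-day month
Total: 31 days

31


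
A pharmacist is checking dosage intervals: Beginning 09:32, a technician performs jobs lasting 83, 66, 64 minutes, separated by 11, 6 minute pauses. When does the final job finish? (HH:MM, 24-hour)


Start: 09:32 = 572 min from midnight
  after task 1 (83 min): 10:55
  after break (11 min): 11:06
  after task 2 (66 min): 12:12
  after break (6 min): 12:18
  after task 3 (64 min): 13:22
Total elapsed: 230 minutes
End time: 13:22

13:22


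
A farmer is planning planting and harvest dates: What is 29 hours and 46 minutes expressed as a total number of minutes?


Hours: 29
Minutes: 46
Convert hours to minutes: 29 x 60 = 1740
Add remaining minutes: 1740 + 46 = 1786

1786


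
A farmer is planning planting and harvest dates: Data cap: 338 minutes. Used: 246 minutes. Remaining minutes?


Total budget: 338 minutes
Time used: 246 minutes
Remaining: 338 - 246 = 92 minutes
Percent used: 72.8%
Percent remaining: 27.2%

92


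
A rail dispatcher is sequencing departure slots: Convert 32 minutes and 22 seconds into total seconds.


Minutes: 32
Seconds: 22
Convert minutes to seconds: 32 x 60 = 1920
Add remaining seconds: 1920 + 22 = 1942

1942


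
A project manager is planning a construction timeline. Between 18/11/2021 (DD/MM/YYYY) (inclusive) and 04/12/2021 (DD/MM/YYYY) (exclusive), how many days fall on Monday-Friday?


Start: 2021-11-18 (Thursday)
End (exclusive): 2021-12-04 (Saturday)
Total calendar days: 16
Full weeks: 16 // 7 = 2 -> 10 weekdays
Remaining 2 days starting on Thursday:
  Thu(w), Fri(w) -> 2 weekdays
Total business days: 10 + 2 = 12

12


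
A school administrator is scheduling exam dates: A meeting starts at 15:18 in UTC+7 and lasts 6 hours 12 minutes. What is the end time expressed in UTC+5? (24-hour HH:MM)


Start: 15:18 in UTC+7
Step 1 - add duration:
  minutes: 18 + 12 = 30
  hours: 15 + 6 + 0 = 21
  end in UTC+7: 21:30
Step 2 - convert UTC+7 -> UTC+5:
  offset difference: 5 - (7) = -2 hours
  21 + (-2) = 19 -> mod 24 = 19
Result: 19:30 in UTC+5

19:30


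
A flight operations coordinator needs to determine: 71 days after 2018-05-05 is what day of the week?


Start: 2018-05-05 (Saturday)
Step 1 - find target date: add 71 days
  2018-05-05 + 71 days = 2018-07-15
Step 2 - day of week:
  71 mod 7 = 1
  Saturday + 1 days -> Sunday
Result: Sunday (2018-07-15)

Sunday
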